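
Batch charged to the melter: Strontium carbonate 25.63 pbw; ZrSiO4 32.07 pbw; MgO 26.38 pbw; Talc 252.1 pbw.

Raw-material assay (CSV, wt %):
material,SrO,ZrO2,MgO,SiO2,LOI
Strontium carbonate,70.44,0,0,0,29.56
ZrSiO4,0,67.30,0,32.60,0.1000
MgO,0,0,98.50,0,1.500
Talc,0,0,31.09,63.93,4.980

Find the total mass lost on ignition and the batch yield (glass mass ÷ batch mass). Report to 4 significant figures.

Full float precision is carried in all steps; the intermediate values are printed, rounded to four significant digits, on the page. A single rounding finalizes each reported value. All derived quantities, which include net glass mass, the four compositions, yield, the totals, ignition loss, are re-derived in exact precision, precisely as stated by problem or answer, from the weighed amounts for 315.6 pbw of glass.
Loss on ignition, line by line:
  Strontium carbonate: 25.63 × 0.2956 = 7.576 pbw
  ZrSiO4: 32.07 × 0.001000 = 0.03207 pbw
  MgO: 26.38 × 0.01500 = 0.3957 pbw
  Talc: 252.1 × 0.04980 = 12.55 pbw
Total LOI = 20.56 pbw
Glass = batch − LOI = 336.2 − 20.56 = 315.6 pbw

LOI loss = 20.56 pbw; glass = 315.6 pbw; yield = 93.88%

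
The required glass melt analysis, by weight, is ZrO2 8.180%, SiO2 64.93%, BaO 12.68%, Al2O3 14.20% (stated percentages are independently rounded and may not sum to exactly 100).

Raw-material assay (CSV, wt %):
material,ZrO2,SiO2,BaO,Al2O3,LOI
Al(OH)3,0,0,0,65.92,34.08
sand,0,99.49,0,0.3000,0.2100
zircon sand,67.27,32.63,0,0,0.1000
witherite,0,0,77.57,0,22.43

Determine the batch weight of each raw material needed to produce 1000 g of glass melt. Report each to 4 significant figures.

The working math holds full precision from start to finish. Working values appear with 4-significant-digit rounding on the page — each reported figure is rounded exactly once. The derived quantities are rebuilt in full float precision (LOI, glass mass, four oxide percentages, totals, the yield) from the batch weights for 1000 g of glass, exactly as printed in either problem or answer.
Per-oxide target masses for 1000 g glass melt:
  ZrO2: 8.180% × 1000 = 81.80 g
  SiO2: 64.93% × 1000 = 649.3 g
  BaO: 12.68% × 1000 = 126.8 g
  Al2O3: 14.20% × 1000 = 142.0 g
Verifying the oxide balance given the weights on record, for the quoted basis mass (every target is met by its sum within answer rounding):
  ZrO2: 121.6·0.6727 = 81.80 g (target 81.80 g)
  SiO2: 612.7·0.9949 + 121.6·0.3263 = 649.3 g (target 649.3 g)
  BaO: 163.5·0.7757 = 126.8 g (target 126.8 g)
  Al2O3: 212.6·0.6592 + 612.7·0.003000 = 142.0 g (target 142.0 g)
Glass-mass sanity pass: total charge less LOI = 999.9 g (the Σ of target masses is 999.9 g; stated basis 1000 g — deltas are rounding alone).
Adding the batch up: Σ batch = 1110 g; loss to ignition Σ batch·LOI = 110.5 g; as yield: glass ÷ batch → 90.05%.

Batch per 1000 g glass melt:
  Al(OH)3: 212.6 g
  sand: 612.7 g
  zircon sand: 121.6 g
  witherite: 163.5 g
Total batch = 1110 g; LOI loss = 110.5 g; yield = 90.05%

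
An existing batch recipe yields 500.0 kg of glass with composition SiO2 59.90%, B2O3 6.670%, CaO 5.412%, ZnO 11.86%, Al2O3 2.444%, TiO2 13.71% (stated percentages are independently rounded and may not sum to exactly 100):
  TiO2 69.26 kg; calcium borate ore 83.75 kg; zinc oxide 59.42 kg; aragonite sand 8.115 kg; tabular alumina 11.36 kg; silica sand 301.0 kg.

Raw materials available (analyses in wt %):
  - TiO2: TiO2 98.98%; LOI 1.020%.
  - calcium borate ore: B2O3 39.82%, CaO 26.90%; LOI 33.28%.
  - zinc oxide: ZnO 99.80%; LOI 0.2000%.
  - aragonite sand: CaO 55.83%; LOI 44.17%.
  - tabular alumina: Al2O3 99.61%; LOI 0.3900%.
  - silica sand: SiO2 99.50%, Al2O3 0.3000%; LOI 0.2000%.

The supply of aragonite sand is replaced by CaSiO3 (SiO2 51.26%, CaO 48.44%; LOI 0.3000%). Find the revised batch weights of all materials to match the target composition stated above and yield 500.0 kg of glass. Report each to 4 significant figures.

All arithmetic maintains exact precision all the way through — intermediates appear rounded to 4 significant digits in the printout. Each reported number sees exactly one rounding. Derived quantities are rebuilt at full precision (glass mass, the totals, the yield, the six compositions, LOI) from the batch weights per 500.0 kg of glass precisely as stated by problem or answer.
Per-oxide target masses for 500.0 kg glass:
  SiO2: 59.90% × 500.0 = 299.5 kg
  B2O3: 6.670% × 500.0 = 33.35 kg
  CaO: 5.412% × 500.0 = 27.06 kg
  ZnO: 11.86% × 500.0 = 59.30 kg
  Al2O3: 2.444% × 500.0 = 12.22 kg
  TiO2: 13.71% × 500.0 = 68.55 kg
Mass-balance tally per oxide on the weights just shown, relative to the basis at hand (every target is met by its sum up to rounding of the answer):
  SiO2: 9.353·0.5126 + 296.2·0.9950 = 299.5 kg (target 299.5 kg)
  B2O3: 83.75·0.3982 = 33.35 kg (target 33.35 kg)
  CaO: 83.75·0.2690 + 9.353·0.4844 = 27.06 kg (target 27.06 kg)
  ZnO: 59.42·0.9980 = 59.30 kg (target 59.30 kg)
  Al2O3: 11.38·0.9961 + 296.2·0.003000 = 12.22 kg (target 12.22 kg)
  TiO2: 69.26·0.9898 = 68.55 kg (target 68.55 kg)
Auditing the glass mass value: total charge less LOI = 500.0 kg (targets for the oxides total 500.0 kg; against the stated basis, 500.0 kg — a pure rounding effect).
Total batch = Σ batch = 529.4 kg; LOI loss = Σ batch·LOI = 29.36 kg; glass ÷ batch gives a yield of 94.45%.

Revised batch per 500.0 kg glass:
  TiO2: 69.26 kg
  calcium borate ore: 83.75 kg
  zinc oxide: 59.42 kg
  CaSiO3: 9.353 kg
  tabular alumina: 11.38 kg
  silica sand: 296.2 kg
Total batch = 529.4 kg; LOI loss = 29.36 kg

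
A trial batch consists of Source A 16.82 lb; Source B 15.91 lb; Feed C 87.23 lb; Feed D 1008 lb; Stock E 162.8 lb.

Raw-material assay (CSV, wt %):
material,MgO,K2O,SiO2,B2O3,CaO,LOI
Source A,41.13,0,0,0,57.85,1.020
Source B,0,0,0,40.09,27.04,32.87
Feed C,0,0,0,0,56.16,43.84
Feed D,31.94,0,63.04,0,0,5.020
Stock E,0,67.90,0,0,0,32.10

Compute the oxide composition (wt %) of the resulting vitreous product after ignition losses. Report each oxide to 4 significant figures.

Glass mass = 1144 lb (batch 1291 − LOI 146.5).
Composition: MgO 28.74%, K2O 9.661%, SiO2 55.53%, B2O3 0.5574%, CaO 5.508%

All internal work maintains exact precision through the solve — mid-chain values are shown, with 4-significant-figure rounding, when written out; each reported figure is rounded only once; the derived quantities are recomputed starting from the weights on 1144 lb of glass in full precision (yield, ignition loss, totals, five oxide percentages, net glass mass), as quoted within problem or answer.
What the batch supplies per oxide:
  MgO: 16.82·0.4113 + 1008·0.3194 = 328.9 lb
  K2O: 162.8·0.6790 = 110.5 lb
  SiO2: 1008·0.6304 = 635.4 lb
  B2O3: 15.91·0.4009 = 6.378 lb
  CaO: 16.82·0.5785 + 15.91·0.2704 + 87.23·0.5616 = 63.02 lb
LOI: 16.82·0.01020 + 15.91·0.3287 + 87.23·0.4384 + 1008·0.05020 + 162.8·0.3210 = 146.5 lb
batch − LOI leaves glass = 1291 − 146.5 = 1144 lb (the oxide masses sum to this)
each oxide over glass, ×100, is wt %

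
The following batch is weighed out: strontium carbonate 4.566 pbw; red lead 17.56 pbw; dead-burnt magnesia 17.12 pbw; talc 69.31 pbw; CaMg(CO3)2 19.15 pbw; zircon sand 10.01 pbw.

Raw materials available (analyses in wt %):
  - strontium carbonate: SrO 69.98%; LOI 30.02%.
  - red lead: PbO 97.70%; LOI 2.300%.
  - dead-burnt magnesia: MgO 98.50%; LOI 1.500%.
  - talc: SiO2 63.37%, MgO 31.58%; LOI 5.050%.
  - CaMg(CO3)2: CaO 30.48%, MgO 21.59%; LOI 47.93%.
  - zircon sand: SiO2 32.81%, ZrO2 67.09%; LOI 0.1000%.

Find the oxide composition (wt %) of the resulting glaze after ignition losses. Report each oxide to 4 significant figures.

The intermediate values are printed rounded off to 4 significant digits across the worked steps. All arithmetic holds exact precision from first step to last. Every reported number takes just one rounding. The derived quantities, including totals, the six compositions, ignition loss, glass mass, the yield, are carried starting from the weights per 123.0 pbw of glass in full float precision as given in the problem or the answer.
Per-oxide mass from batch:
  SrO: 4.566·0.6998 = 3.195 pbw
  SiO2: 69.31·0.6337 + 10.01·0.3281 = 47.21 pbw
  CaO: 19.15·0.3048 = 5.837 pbw
  PbO: 17.56·0.9770 = 17.16 pbw
  ZrO2: 10.01·0.6709 = 6.716 pbw
  MgO: 17.12·0.9850 + 69.31·0.3158 + 19.15·0.2159 = 42.89 pbw
LOI: 4.566·0.3002 + 17.56·0.02300 + 17.12·0.01500 + 69.31·0.05050 + 19.15·0.4793 + 10.01·0.001000 = 14.72 pbw
Resulting glass, batch − LOI: 137.7 − 14.72 = 123.0 pbw (the oxide masses sum to this)
each wt % is 100 × oxide ÷ glass

Glass mass = 123.0 pbw (batch 137.7 − LOI 14.72).
Composition: SrO 2.598%, SiO2 38.38%, CaO 4.746%, PbO 13.95%, ZrO2 5.460%, MgO 34.87%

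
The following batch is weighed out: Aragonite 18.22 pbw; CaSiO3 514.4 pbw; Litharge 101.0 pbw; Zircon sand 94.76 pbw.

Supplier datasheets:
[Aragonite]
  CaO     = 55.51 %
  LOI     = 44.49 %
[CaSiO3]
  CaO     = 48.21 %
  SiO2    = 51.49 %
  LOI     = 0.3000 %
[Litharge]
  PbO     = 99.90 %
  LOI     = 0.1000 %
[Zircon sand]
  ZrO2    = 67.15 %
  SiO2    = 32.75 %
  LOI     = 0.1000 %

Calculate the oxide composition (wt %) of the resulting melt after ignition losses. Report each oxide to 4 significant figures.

All arithmetic holds exact precision all the way through; values along the way appear rounded to four significant figures when written out. Every reported result takes exactly one rounding; the derived quantities, which include the yield, net glass mass, four oxide percentages, ignition loss, the totals, are recomputed at full precision, as written in either problem or answer, starting from the weights per 718.5 pbw of glass.
What the batch supplies per oxide:
  CaO: 18.22·0.5551 + 514.4·0.4821 = 258.1 pbw
  ZrO2: 94.76·0.6715 = 63.63 pbw
  PbO: 101.0·0.9990 = 100.9 pbw
  SiO2: 514.4·0.5149 + 94.76·0.3275 = 295.9 pbw
LOI: 18.22·0.4449 + 514.4·0.003000 + 101.0·0.001000 + 94.76·0.001000 = 9.845 pbw
batch − LOI leaves glass = 728.4 − 9.845 = 718.5 pbw (matching Σ of the oxides)
wt %: oxide over glass, times 100

Glass mass = 718.5 pbw (batch 728.4 − LOI 9.845).
Composition: CaO 35.92%, ZrO2 8.856%, PbO 14.04%, SiO2 41.18%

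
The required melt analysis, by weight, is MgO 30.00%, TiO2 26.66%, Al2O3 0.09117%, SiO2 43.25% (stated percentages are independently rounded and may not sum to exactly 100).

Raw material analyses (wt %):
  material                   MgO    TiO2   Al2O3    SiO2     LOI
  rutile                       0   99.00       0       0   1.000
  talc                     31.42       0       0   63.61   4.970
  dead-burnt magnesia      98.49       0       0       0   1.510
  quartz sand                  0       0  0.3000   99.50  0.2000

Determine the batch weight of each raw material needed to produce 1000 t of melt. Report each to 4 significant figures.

Rounding to 4 significant digits extends to each intermediate as displayed. The whole derivation carries full float precision end to end. Exactly one rounding lands on each reported number — all derived quantities are computed from the batch weights on 1000 t of glass at full precision (LOI, the yield, the totals, glass mass, four oxide percentages), exactly as shown in problem or answer.
The oxide mass targets at 1000 t melt:
  MgO: 30.00% × 1000 = 300.0 t
  TiO2: 26.66% × 1000 = 266.6 t
  Al2O3: 0.09117% × 1000 = 0.9117 t
  SiO2: 43.25% × 1000 = 432.5 t
A balance pass over the oxides, using the reported weights, at the basis given (oxide sums agree with the targets given rounding of the digits):
  MgO: 204.6·0.3142 + 239.3·0.9849 = 300.0 t (target 300.0 t)
  TiO2: 269.3·0.9900 = 266.6 t (target 266.6 t)
  Al2O3: 303.9·0.003000 = 0.9117 t (target 0.9117 t)
  SiO2: 204.6·0.6361 + 303.9·0.9950 = 432.5 t (target 432.5 t)
Glass-mass sanity pass: the batch minus its LOI: 1000 t (targets for the oxides total 1000 t; versus the stated basis of 1000 t — any gap is answer rounding).
Adding the batch up: Σ batch = 1017 t; the LOI term Σ batch·LOI equals 17.08 t; yield, glass over the total, = 98.32%.

Batch per 1000 t melt:
  rutile: 269.3 t
  talc: 204.6 t
  dead-burnt magnesia: 239.3 t
  quartz sand: 303.9 t
Total batch = 1017 t; LOI loss = 17.08 t; yield = 98.32%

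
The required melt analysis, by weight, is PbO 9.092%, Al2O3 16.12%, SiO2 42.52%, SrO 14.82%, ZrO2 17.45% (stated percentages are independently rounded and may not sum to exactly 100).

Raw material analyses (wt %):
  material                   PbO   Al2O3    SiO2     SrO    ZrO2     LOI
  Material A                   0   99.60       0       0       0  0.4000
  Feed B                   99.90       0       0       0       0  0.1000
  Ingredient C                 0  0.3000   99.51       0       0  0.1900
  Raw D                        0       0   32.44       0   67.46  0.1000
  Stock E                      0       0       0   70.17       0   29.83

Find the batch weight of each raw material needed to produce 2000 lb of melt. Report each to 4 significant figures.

Batch per 2000 lb melt:
  Material A: 321.6 lb
  Feed B: 182.0 lb
  Ingredient C: 685.9 lb
  Raw D: 517.3 lb
  Stock E: 422.4 lb
Total batch = 2129 lb; LOI loss = 129.3 lb; yield = 93.93%

All internal work keeps full precision in every operation; values along the way are shown, with 4-significant-figure rounding, on the page — each reported value is rounded exactly once; the derived quantities, which include LOI, totals, the yield, five oxide percentages, net glass mass, are computed in full float precision, exactly as printed in problem or answer, using the weight values at 2000 lb of glass.
Target oxide masses per 2000 lb melt:
  PbO: 9.092% × 2000 = 181.8 lb
  Al2O3: 16.12% × 2000 = 322.4 lb
  SiO2: 42.52% × 2000 = 850.4 lb
  SrO: 14.82% × 2000 = 296.4 lb
  ZrO2: 17.45% × 2000 = 349.0 lb
Oxide-by-oxide audit from the weights as reported, for the quoted basis mass (each sum matches its target mass net of answer rounding effects):
  PbO: 182.0·0.9990 = 181.8 lb (target 181.8 lb)
  Al2O3: 321.6·0.9960 + 685.9·0.003000 = 322.4 lb (target 322.4 lb)
  SiO2: 685.9·0.9951 + 517.3·0.3244 = 850.4 lb (target 850.4 lb)
  SrO: 422.4·0.7017 = 296.4 lb (target 296.4 lb)
  ZrO2: 517.3·0.6746 = 349.0 lb (target 349.0 lb)
Mass balance on the glass: total batch − LOI = 2000 lb (summing oxide targets gives 2000 lb; the stated basis being 2000 lb — deltas are rounding alone).
Total batch = Σ batch = 2129 lb; the LOI term Σ batch·LOI equals 129.3 lb; yield: glass divided by total = 93.93%.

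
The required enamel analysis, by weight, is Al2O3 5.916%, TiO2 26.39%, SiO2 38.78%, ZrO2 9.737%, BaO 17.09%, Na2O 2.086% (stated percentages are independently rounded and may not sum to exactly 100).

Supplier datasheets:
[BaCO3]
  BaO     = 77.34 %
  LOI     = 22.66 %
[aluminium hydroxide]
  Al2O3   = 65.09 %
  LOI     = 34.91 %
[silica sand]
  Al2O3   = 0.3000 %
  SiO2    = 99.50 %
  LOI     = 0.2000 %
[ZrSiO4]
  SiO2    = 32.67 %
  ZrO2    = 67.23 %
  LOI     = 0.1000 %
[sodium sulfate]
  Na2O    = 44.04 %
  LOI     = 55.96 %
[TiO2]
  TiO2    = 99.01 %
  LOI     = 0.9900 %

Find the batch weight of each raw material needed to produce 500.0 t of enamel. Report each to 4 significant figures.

Batch per 500.0 t enamel:
  BaCO3: 110.5 t
  aluminium hydroxide: 44.66 t
  silica sand: 171.1 t
  ZrSiO4: 72.42 t
  sodium sulfate: 23.68 t
  TiO2: 133.3 t
Total batch = 555.7 t; LOI loss = 55.62 t; yield = 89.99%

In-progress results are displayed (rounded to 4 significant figures) as written — all internal work holds full float precision in all steps; a single rounding produces each reported figure; all derived quantities (yield, ignition loss, net glass mass, the totals, six oxide percentages) are computed in full float precision from the weighed amounts on 500.0 t of glass as they appear in either problem or answer.
Target oxide masses per 500.0 t enamel:
  Al2O3: 5.916% × 500.0 = 29.58 t
  TiO2: 26.39% × 500.0 = 132.0 t
  SiO2: 38.78% × 500.0 = 193.9 t
  ZrO2: 9.737% × 500.0 = 48.68 t
  BaO: 17.09% × 500.0 = 85.45 t
  Na2O: 2.086% × 500.0 = 10.43 t
Balance tally, oxide-wise, working from each reported weight, relative to the basis at hand (sums match the target masses inside rounding margins):
  Al2O3: 44.66·0.6509 + 171.1·0.003000 = 29.58 t (target 29.58 t)
  TiO2: 133.3·0.9901 = 132.0 t (target 132.0 t)
  SiO2: 171.1·0.9950 + 72.42·0.3267 = 193.9 t (target 193.9 t)
  ZrO2: 72.42·0.6723 = 48.69 t (target 48.68 t)
  BaO: 110.5·0.7734 = 85.46 t (target 85.45 t)
  Na2O: 23.68·0.4404 = 10.43 t (target 10.43 t)
Mass balance on the glass: total batch − LOI = 500.0 t (per-oxide target masses sum to 500.0 t; basis as stated: 500.0 t — gaps are rounding artifacts).
Batch total: Σ batch = 555.7 t; ignition loss, Σ(batch × LOI) = 55.62 t; yield: glass divided by total = 89.99%.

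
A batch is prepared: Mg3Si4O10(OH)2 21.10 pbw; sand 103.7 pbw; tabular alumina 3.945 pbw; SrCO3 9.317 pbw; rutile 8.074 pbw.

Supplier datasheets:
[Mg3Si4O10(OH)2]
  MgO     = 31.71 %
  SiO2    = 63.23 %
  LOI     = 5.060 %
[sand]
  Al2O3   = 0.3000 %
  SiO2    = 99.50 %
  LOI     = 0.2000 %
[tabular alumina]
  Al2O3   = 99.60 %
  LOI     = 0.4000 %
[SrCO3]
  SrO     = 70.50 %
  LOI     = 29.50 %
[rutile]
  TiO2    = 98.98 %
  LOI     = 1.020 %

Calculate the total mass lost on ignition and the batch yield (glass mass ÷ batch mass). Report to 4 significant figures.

LOI loss = 4.122 pbw; glass = 142.0 pbw; yield = 97.18%

Values along the way appear, rounded to four significant figures, across the worked steps. Every computation runs at full float precision throughout. A single rounding completes each reported result. All derived quantities, including the yield, totals, ignition loss, the five compositions, glass mass, are carried from the batch weights at 142.0 pbw of glass at full float precision exactly as shown in the problem or the answer.
Each material's LOI contribution:
  Mg3Si4O10(OH)2: 21.10 × 0.05060 = 1.068 pbw
  sand: 103.7 × 0.002000 = 0.2074 pbw
  tabular alumina: 3.945 × 0.004000 = 0.01578 pbw
  SrCO3: 9.317 × 0.2950 = 2.749 pbw
  rutile: 8.074 × 0.01020 = 0.08235 pbw
Total LOI = 4.122 pbw
Glass = batch − LOI = 146.1 − 4.122 = 142.0 pbw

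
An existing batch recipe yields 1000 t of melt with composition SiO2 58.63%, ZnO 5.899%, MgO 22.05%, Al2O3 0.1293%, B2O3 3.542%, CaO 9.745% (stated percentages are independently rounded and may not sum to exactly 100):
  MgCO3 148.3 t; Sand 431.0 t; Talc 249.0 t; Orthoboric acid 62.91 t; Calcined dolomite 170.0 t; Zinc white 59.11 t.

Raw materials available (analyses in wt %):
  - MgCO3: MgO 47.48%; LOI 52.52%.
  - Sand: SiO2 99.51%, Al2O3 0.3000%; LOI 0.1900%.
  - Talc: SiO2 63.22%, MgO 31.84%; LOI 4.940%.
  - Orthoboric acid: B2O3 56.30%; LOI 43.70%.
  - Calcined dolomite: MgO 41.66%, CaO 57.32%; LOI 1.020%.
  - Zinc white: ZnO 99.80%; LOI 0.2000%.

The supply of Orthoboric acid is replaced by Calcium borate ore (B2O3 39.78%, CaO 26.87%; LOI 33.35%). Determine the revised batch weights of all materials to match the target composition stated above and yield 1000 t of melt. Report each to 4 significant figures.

Revised batch per 1000 t melt:
  MgCO3: 184.9 t
  Sand: 431.0 t
  Talc: 249.0 t
  Calcium borate ore: 89.04 t
  Calcined dolomite: 128.3 t
  Zinc white: 59.11 t
Total batch = 1141 t; LOI loss = 141.4 t

The intermediate values are printed (rounded to four significant digits) when written out — all internal work runs at exact precision in every operation. A single rounding produces every reported figure. The derived quantities, including net glass mass, the totals, ignition loss, the yield, six oxide percentages, are carried using the weight values at 1000 t of glass in full float precision, precisely as stated by question or answer.
Oxide mass targets, per 1000 t melt:
  SiO2: 58.63% × 1000 = 586.3 t
  ZnO: 5.899% × 1000 = 58.99 t
  MgO: 22.05% × 1000 = 220.5 t
  Al2O3: 0.1293% × 1000 = 1.293 t
  B2O3: 3.542% × 1000 = 35.42 t
  CaO: 9.745% × 1000 = 97.45 t
Oxide-by-oxide audit from the weights as reported, versus the basis set out (sums match the target masses once rounding is allowed for):
  SiO2: 431.0·0.9951 + 249.0·0.6322 = 586.3 t (target 586.3 t)
  ZnO: 59.11·0.9980 = 58.99 t (target 58.99 t)
  MgO: 184.9·0.4748 + 249.0·0.3184 + 128.3·0.4166 = 220.5 t (target 220.5 t)
  Al2O3: 431.0·0.003000 = 1.293 t (target 1.293 t)
  B2O3: 89.04·0.3978 = 35.42 t (target 35.42 t)
  CaO: 89.04·0.2687 + 128.3·0.5732 = 97.47 t (target 97.45 t)
The glass-mass cross-check: total charge less LOI = 1000 t (oxide target masses add up to 1000 t; versus the stated basis of 1000 t — rounding explains the deltas).
Adding the batch up: Σ batch = 1141 t; ignition loss, Σ(batch × LOI) = 141.4 t; yield: glass divided by total = 87.62%.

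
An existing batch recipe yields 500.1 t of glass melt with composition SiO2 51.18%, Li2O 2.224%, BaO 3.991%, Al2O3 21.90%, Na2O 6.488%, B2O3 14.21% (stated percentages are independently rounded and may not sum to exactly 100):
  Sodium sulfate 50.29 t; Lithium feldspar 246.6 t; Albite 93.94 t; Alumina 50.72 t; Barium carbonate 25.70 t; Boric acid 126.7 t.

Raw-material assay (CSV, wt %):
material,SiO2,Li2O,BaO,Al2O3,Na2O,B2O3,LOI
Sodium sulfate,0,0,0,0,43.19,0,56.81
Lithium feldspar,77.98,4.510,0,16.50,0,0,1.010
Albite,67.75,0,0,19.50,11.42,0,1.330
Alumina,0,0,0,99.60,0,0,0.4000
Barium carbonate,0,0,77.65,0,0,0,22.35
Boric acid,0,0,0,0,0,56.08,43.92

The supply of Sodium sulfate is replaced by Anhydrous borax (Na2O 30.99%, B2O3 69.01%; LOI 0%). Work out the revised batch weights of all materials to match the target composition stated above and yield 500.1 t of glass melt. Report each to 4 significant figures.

Revised batch per 500.1 t glass melt:
  Anhydrous borax: 70.08 t
  Lithium feldspar: 246.6 t
  Albite: 93.94 t
  Alumina: 50.72 t
  Barium carbonate: 25.70 t
  Boric acid: 40.48 t
Total batch = 527.5 t; LOI loss = 27.47 t

Mid-chain values are printed rounded off to 4 significant digits in the working; the whole derivation runs at full precision at every stage. Each reported number is rounded only once — the derived quantities, which include LOI, totals, the yield, net glass mass, six oxide percentages, are rebuilt at full precision, exactly as printed in the problem or answer text, from the batch weights at 500.1 t of glass.
Oxide mass targets, per 500.1 t glass melt:
  SiO2: 51.18% × 500.1 = 256.0 t
  Li2O: 2.224% × 500.1 = 11.12 t
  BaO: 3.991% × 500.1 = 19.96 t
  Al2O3: 21.90% × 500.1 = 109.5 t
  Na2O: 6.488% × 500.1 = 32.45 t
  B2O3: 14.21% × 500.1 = 71.06 t
A balance pass over the oxides, on the weights just shown, per the basis as stated (oxide sums agree with the targets exact up to rounding of places):
  SiO2: 246.6·0.7798 + 93.94·0.6775 = 255.9 t (target 256.0 t)
  Li2O: 246.6·0.04510 = 11.12 t (target 11.12 t)
  BaO: 25.70·0.7765 = 19.96 t (target 19.96 t)
  Al2O3: 246.6·0.1650 + 93.94·0.1950 + 50.72·0.9960 = 109.5 t (target 109.5 t)
  Na2O: 70.08·0.3099 + 93.94·0.1142 = 32.45 t (target 32.45 t)
  B2O3: 70.08·0.6901 + 40.48·0.5608 = 71.06 t (target 71.06 t)
Glass mass check: net batch after ignition = 500.1 t (oxide target masses add up to 500.1 t; stated basis 500.1 t — a pure rounding effect).
Summing the batch: Σ batch = 527.5 t; loss to ignition Σ batch·LOI = 27.47 t; yield, glass over the total, = 94.79%.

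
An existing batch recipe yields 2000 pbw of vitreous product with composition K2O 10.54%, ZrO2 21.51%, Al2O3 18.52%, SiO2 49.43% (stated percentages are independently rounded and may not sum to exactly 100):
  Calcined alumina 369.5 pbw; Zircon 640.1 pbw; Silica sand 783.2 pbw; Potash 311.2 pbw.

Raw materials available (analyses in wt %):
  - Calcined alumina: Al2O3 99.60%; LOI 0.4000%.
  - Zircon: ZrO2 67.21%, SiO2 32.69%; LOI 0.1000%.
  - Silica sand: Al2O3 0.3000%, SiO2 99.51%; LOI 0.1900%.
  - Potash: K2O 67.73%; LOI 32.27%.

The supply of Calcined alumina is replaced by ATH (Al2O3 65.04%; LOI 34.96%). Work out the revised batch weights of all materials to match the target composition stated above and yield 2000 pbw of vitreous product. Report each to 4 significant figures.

In-progress results are displayed with 4-significant-digit rounding at each printed step; the whole derivation keeps full float precision in all steps; every reported number takes a single rounding; derived quantities are re-derived at full precision (the yield, the four compositions, totals, glass mass, ignition loss) using the weight values per 2000 pbw of glass as set out in problem or answer.
Target masses of each oxide per 2000 pbw vitreous product:
  K2O: 10.54% × 2000 = 210.8 pbw
  ZrO2: 21.51% × 2000 = 430.2 pbw
  Al2O3: 18.52% × 2000 = 370.4 pbw
  SiO2: 49.43% × 2000 = 988.6 pbw
Oxide-by-oxide audit per the reported batch figures, on the stated basis (each sum matches its target mass inside rounding margins):
  K2O: 311.2·0.6773 = 210.8 pbw (target 210.8 pbw)
  ZrO2: 640.1·0.6721 = 430.2 pbw (target 430.2 pbw)
  Al2O3: 565.9·0.6504 + 783.2·0.003000 = 370.4 pbw (target 370.4 pbw)
  SiO2: 640.1·0.3269 + 783.2·0.9951 = 988.6 pbw (target 988.6 pbw)
The glass-mass cross-check: the batch minus its LOI: 2000 pbw (targets for the oxides total 2000 pbw; the stated basis being 2000 pbw — a pure rounding effect).
Whole-batch sum: Σ batch = 2300 pbw; ignition loss, Σ(batch × LOI) = 300.4 pbw; as yield: glass ÷ batch → 86.94%.

Revised batch per 2000 pbw vitreous product:
  ATH: 565.9 pbw
  Zircon: 640.1 pbw
  Silica sand: 783.2 pbw
  Potash: 311.2 pbw
Total batch = 2300 pbw; LOI loss = 300.4 pbw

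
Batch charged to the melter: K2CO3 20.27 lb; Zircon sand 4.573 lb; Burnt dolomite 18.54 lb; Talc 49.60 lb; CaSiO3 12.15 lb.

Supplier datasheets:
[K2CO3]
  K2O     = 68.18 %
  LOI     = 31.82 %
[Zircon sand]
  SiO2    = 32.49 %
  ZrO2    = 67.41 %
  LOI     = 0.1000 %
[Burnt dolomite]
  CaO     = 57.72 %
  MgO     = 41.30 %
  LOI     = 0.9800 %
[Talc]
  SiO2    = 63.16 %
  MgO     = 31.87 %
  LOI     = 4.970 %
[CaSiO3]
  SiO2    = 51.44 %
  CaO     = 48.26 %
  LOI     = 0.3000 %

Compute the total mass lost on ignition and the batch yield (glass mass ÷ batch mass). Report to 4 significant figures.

LOI loss = 9.138 lb; glass = 96.00 lb; yield = 91.31%

Values along the way are displayed, rounded to 4 significant figures, alongside each step. The whole derivation maintains full float precision at each step — every reported value includes exactly one rounding. Derived quantities, including LOI, net glass mass, totals, the yield, the five compositions, are computed using the weight values per 96.00 lb of glass in full precision, as given in the problem or answer text.
Each material's LOI contribution:
  K2CO3: 20.27 × 0.3182 = 6.450 lb
  Zircon sand: 4.573 × 0.001000 = 0.004573 lb
  Burnt dolomite: 18.54 × 0.009800 = 0.1817 lb
  Talc: 49.60 × 0.04970 = 2.465 lb
  CaSiO3: 12.15 × 0.003000 = 0.03645 lb
Total LOI = 9.138 lb
Glass = batch − LOI = 105.1 − 9.138 = 96.00 lb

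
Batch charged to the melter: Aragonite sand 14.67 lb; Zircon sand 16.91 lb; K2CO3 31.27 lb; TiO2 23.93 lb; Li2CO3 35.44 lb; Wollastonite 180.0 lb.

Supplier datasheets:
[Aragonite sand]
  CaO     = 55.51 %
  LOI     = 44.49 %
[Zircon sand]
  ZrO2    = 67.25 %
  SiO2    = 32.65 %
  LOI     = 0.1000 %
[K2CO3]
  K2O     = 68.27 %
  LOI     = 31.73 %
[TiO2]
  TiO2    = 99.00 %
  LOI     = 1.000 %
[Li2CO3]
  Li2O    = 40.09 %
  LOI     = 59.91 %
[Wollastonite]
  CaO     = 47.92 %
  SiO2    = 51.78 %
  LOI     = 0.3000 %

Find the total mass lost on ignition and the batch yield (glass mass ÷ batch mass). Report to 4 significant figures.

Values along the way are shown rounded to 4 significant digits across the worked steps; the working math maintains full float precision in every operation — exactly one rounding is applied to every reported result. All derived quantities, which include ignition loss, the six compositions, the yield, glass mass, totals, are carried in full precision, as written in the question or the answer, using the weight values per 263.7 lb of glass.
Each material's LOI contribution:
  Aragonite sand: 14.67 × 0.4449 = 6.527 lb
  Zircon sand: 16.91 × 0.001000 = 0.01691 lb
  K2CO3: 31.27 × 0.3173 = 9.922 lb
  TiO2: 23.93 × 0.01000 = 0.2393 lb
  Li2CO3: 35.44 × 0.5991 = 21.23 lb
  Wollastonite: 180.0 × 0.003000 = 0.5400 lb
Total LOI = 38.48 lb
Glass = batch − LOI = 302.2 − 38.48 = 263.7 lb

LOI loss = 38.48 lb; glass = 263.7 lb; yield = 87.27%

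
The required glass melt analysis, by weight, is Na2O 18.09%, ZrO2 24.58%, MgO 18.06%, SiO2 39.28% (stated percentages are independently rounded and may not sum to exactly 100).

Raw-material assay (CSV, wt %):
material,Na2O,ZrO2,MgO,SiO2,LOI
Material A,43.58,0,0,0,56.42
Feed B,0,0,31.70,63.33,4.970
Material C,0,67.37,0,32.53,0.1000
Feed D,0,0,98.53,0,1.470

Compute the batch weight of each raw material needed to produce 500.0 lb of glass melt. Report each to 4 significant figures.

Batch per 500.0 lb glass melt:
  Material A: 207.5 lb
  Feed B: 216.4 lb
  Material C: 182.4 lb
  Feed D: 22.02 lb
Total batch = 628.3 lb; LOI loss = 128.3 lb; yield = 79.58%

Working values are shown (rounded to four significant digits) when written out. Each numeric step carries exact precision end to end. Each reported value is rounded just once; all derived quantities, including totals, ignition loss, glass mass, the yield, four oxide percentages, are recomputed starting from the weights on 500.0 lb of glass at exact precision, as they appear in the problem or the answer.
Oxide-by-oxide targets in 500.0 lb glass melt:
  Na2O: 18.09% × 500.0 = 90.45 lb
  ZrO2: 24.58% × 500.0 = 122.9 lb
  MgO: 18.06% × 500.0 = 90.30 lb
  SiO2: 39.28% × 500.0 = 196.4 lb
Sums-versus-targets review given the weights on record, against the basis in use (each sum matches its target mass exact up to rounding of places):
  Na2O: 207.5·0.4358 = 90.43 lb (target 90.45 lb)
  ZrO2: 182.4·0.6737 = 122.9 lb (target 122.9 lb)
  MgO: 216.4·0.3170 + 22.02·0.9853 = 90.30 lb (target 90.30 lb)
  SiO2: 216.4·0.6333 + 182.4·0.3253 = 196.4 lb (target 196.4 lb)
Auditing the glass mass value: batch Σ − ignition loss = 500.0 lb (summing oxide targets gives 500.1 lb; versus the stated basis of 500.0 lb — differing by rounding only).
Summing the batch: Σ batch = 628.3 lb; ignition loss, Σ(batch × LOI) = 128.3 lb; as yield: glass ÷ batch → 79.58%.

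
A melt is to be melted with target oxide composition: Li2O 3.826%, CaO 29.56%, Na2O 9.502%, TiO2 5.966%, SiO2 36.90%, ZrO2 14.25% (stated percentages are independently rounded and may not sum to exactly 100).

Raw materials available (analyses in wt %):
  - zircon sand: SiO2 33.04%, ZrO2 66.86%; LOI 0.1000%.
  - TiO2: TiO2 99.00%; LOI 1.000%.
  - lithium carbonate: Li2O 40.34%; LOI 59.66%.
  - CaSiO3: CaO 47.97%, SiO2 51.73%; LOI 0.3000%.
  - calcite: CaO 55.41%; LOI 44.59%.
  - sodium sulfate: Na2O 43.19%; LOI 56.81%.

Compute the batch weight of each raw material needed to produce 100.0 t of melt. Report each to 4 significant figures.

All internal work carries full float precision throughout; mid-chain values are displayed, rounded to 4 significant digits, as written — every reported value is rounded exactly once; the derived quantities (net glass mass, ignition loss, six oxide percentages, the totals, yield) are computed using the weight values per 100.0 t of glass in exact precision, as quoted within problem or answer.
Per-oxide target masses for 100.0 t melt:
  Li2O: 3.826% × 100.0 = 3.826 t
  CaO: 29.56% × 100.0 = 29.56 t
  Na2O: 9.502% × 100.0 = 9.502 t
  TiO2: 5.966% × 100.0 = 5.966 t
  SiO2: 36.90% × 100.0 = 36.90 t
  ZrO2: 14.25% × 100.0 = 14.25 t
Balance tally, oxide-wise, from the weights as reported, at the basis given (every target is met by its sum inside rounding margins):
  Li2O: 9.484·0.4034 = 3.826 t (target 3.826 t)
  CaO: 57.72·0.4797 + 3.379·0.5541 = 29.56 t (target 29.56 t)
  Na2O: 22.00·0.4319 = 9.502 t (target 9.502 t)
  TiO2: 6.026·0.9900 = 5.966 t (target 5.966 t)
  SiO2: 21.31·0.3304 + 57.72·0.5173 = 36.90 t (target 36.90 t)
  ZrO2: 21.31·0.6686 = 14.25 t (target 14.25 t)
Glass mass check: total batch − LOI = 100.0 t (the Σ of target masses is 100.0 t; the stated basis being 100.0 t — a pure rounding effect).
Whole-batch sum: Σ batch = 119.9 t; LOI removed, Σ of batch·LOI: 19.92 t; yield = glass ÷ total batch = 83.39%.

Batch per 100.0 t melt:
  zircon sand: 21.31 t
  TiO2: 6.026 t
  lithium carbonate: 9.484 t
  CaSiO3: 57.72 t
  calcite: 3.379 t
  sodium sulfate: 22.00 t
Total batch = 119.9 t; LOI loss = 19.92 t; yield = 83.39%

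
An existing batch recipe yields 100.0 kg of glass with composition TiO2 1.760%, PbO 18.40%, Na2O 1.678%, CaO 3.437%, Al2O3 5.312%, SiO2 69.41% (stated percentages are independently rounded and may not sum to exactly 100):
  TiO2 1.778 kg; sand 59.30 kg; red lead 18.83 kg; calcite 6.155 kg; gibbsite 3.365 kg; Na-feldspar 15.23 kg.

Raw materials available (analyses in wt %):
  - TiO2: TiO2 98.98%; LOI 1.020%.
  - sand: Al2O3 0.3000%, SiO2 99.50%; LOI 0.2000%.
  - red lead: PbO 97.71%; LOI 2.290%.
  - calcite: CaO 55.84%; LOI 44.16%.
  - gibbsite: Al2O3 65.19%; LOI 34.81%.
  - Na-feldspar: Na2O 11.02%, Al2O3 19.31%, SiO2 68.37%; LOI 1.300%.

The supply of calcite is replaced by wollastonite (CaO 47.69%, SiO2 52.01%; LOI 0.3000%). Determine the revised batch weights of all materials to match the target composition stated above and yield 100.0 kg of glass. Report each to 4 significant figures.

In-progress results appear rounded to 4 significant digits in the printout; the working math carries full float precision all the way through; exactly one rounding is applied to every reported value — the derived quantities are rebuilt in full float precision (LOI, the totals, the yield, glass mass, six oxide percentages) from the batch weights at 100.0 kg of glass, as written in either problem or answer.
The oxide mass targets at 100.0 kg glass:
  TiO2: 1.760% × 100.0 = 1.760 kg
  PbO: 18.40% × 100.0 = 18.40 kg
  Na2O: 1.678% × 100.0 = 1.678 kg
  CaO: 3.437% × 100.0 = 3.437 kg
  Al2O3: 5.312% × 100.0 = 5.312 kg
  SiO2: 69.41% × 100.0 = 69.41 kg
Checking each oxide sum with the batch weights as given, under the basis named above (delivered sums recover each target inside rounding margins):
  TiO2: 1.778·0.9898 = 1.760 kg (target 1.760 kg)
  PbO: 18.83·0.9771 = 18.40 kg (target 18.40 kg)
  Na2O: 15.23·0.1102 = 1.678 kg (target 1.678 kg)
  CaO: 7.207·0.4769 = 3.437 kg (target 3.437 kg)
  Al2O3: 55.53·0.003000 + 3.383·0.6519 + 15.23·0.1931 = 5.313 kg (target 5.312 kg)
  SiO2: 55.53·0.9950 + 7.207·0.5201 + 15.23·0.6837 = 69.41 kg (target 69.41 kg)
Consistency of the glass mass: net batch after ignition = 100.0 kg (the targets, summed, come to 100.0 kg; versus the stated basis of 100.0 kg — a pure rounding effect).
Adding the batch up: Σ batch = 102.0 kg; the LOI term Σ batch·LOI equals 1.958 kg; the yield ratio, glass ÷ batch: 98.08%.

Revised batch per 100.0 kg glass:
  TiO2: 1.778 kg
  sand: 55.53 kg
  red lead: 18.83 kg
  wollastonite: 7.207 kg
  gibbsite: 3.383 kg
  Na-feldspar: 15.23 kg
Total batch = 102.0 kg; LOI loss = 1.958 kg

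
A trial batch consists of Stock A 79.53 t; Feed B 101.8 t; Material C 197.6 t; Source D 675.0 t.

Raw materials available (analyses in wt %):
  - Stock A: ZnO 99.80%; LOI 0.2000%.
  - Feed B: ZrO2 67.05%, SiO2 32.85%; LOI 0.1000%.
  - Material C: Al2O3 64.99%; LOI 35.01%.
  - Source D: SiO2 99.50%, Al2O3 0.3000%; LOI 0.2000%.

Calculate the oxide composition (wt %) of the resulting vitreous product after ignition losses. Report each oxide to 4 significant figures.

Full float precision is maintained through every step; intermediates are displayed rounded off to 4 significant figures in the printout. Every reported value is rounded once only. Derived quantities (glass mass, the totals, LOI, the yield, the four compositions) are re-derived starting from the weights on 983.1 t of glass in full float precision, as set out in the problem or the answer.
Mass of each oxide from the mix:
  ZnO: 79.53·0.9980 = 79.37 t
  ZrO2: 101.8·0.6705 = 68.26 t
  SiO2: 101.8·0.3285 + 675.0·0.9950 = 705.1 t
  Al2O3: 197.6·0.6499 + 675.0·0.003000 = 130.4 t
LOI: 79.53·0.002000 + 101.8·0.001000 + 197.6·0.3501 + 675.0·0.002000 = 70.79 t
Resulting glass, batch − LOI: 1054 − 70.79 = 983.1 t (= Σ oxide masses)
percent share: oxide ÷ glass, ×100

Glass mass = 983.1 t (batch 1054 − LOI 70.79).
Composition: ZnO 8.073%, ZrO2 6.943%, SiO2 71.72%, Al2O3 13.27%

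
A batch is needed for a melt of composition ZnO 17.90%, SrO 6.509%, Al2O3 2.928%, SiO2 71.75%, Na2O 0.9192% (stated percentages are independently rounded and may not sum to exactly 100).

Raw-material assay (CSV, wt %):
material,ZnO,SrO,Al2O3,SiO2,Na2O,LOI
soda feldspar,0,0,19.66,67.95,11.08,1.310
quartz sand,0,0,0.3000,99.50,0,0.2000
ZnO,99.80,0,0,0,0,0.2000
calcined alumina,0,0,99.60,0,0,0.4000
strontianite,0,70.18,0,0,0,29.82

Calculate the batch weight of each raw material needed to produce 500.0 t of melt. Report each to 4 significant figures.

In-progress results are displayed, with 4-significant-figure rounding, when written out — the working math runs at full precision from first step to last — every reported number takes just one rounding — the derived quantities (yield, LOI, five oxide percentages, net glass mass, the totals) are recomputed in full precision starting from the weights at 500.0 t of glass as given in either problem or answer.
Target oxide masses per 500.0 t melt:
  ZnO: 17.90% × 500.0 = 89.50 t
  SrO: 6.509% × 500.0 = 32.54 t
  Al2O3: 2.928% × 500.0 = 14.64 t
  SiO2: 71.75% × 500.0 = 358.8 t
  Na2O: 0.9192% × 500.0 = 4.596 t
Oxide-by-oxide audit from the weights as reported, at the basis given (every target is met by its sum up to rounding of the answer):
  ZnO: 89.68·0.9980 = 89.50 t (target 89.50 t)
  SrO: 46.37·0.7018 = 32.54 t (target 32.54 t)
  Al2O3: 41.48·0.1966 + 332.2·0.003000 + 5.510·0.9960 = 14.64 t (target 14.64 t)
  SiO2: 41.48·0.6795 + 332.2·0.9950 = 358.7 t (target 358.8 t)
  Na2O: 41.48·0.1108 = 4.596 t (target 4.596 t)
Glass-mass sanity pass: Σ batch − LOI loss = 500.0 t (oxide target masses add up to 500.0 t; versus the stated basis of 500.0 t — any gap is answer rounding).
Whole-batch sum: Σ batch = 515.2 t; LOI removed, Σ of batch·LOI: 15.24 t; yield, glass over the total, = 97.04%.

Batch per 500.0 t melt:
  soda feldspar: 41.48 t
  quartz sand: 332.2 t
  ZnO: 89.68 t
  calcined alumina: 5.510 t
  strontianite: 46.37 t
Total batch = 515.2 t; LOI loss = 15.24 t; yield = 97.04%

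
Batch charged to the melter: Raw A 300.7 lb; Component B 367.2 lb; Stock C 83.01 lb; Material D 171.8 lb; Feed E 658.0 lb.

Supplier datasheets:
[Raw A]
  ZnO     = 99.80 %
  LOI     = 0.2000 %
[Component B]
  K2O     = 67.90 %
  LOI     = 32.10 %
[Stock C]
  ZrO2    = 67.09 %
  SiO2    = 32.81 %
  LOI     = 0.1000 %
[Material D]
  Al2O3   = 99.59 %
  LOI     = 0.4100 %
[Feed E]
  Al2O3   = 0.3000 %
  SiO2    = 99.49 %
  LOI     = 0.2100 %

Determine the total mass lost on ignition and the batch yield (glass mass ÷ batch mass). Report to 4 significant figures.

LOI loss = 120.6 lb; glass = 1460 lb; yield = 92.37%

Exact precision is maintained throughout. Intermediates appear rounded off to 4 significant digits as written. A single rounding yields each reported result. The derived quantities are computed from the weighed amounts per 1460 lb of glass at full float precision (net glass mass, the totals, yield, five oxide percentages, LOI), as written in either problem or answer.
Ignition loss by material:
  Raw A: 300.7 × 0.002000 = 0.6014 lb
  Component B: 367.2 × 0.3210 = 117.9 lb
  Stock C: 83.01 × 0.001000 = 0.08301 lb
  Material D: 171.8 × 0.004100 = 0.7044 lb
  Feed E: 658.0 × 0.002100 = 1.382 lb
Total LOI = 120.6 lb
Glass = batch − LOI = 1581 − 120.6 = 1460 lb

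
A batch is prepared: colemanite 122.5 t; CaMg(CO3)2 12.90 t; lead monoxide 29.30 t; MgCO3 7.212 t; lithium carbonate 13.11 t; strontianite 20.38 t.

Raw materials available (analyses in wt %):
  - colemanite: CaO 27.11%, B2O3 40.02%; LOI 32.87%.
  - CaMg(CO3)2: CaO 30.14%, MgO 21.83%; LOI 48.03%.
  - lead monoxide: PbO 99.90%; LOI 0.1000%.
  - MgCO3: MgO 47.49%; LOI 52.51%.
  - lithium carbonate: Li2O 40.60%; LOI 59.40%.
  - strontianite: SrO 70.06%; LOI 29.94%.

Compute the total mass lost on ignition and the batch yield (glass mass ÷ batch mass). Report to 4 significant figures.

Mid-chain values are displayed rounded off to 4 significant digits within the worked lines; all arithmetic maintains full precision at all times; exactly one rounding is applied to each reported number; the derived quantities are recomputed from the weighed amounts on 141.2 t of glass at full float precision (net glass mass, six oxide percentages, the yield, the totals, LOI) as given in the problem or the answer.
LOI of each material in turn:
  colemanite: 122.5 × 0.3287 = 40.27 t
  CaMg(CO3)2: 12.90 × 0.4803 = 6.196 t
  lead monoxide: 29.30 × 0.001000 = 0.02930 t
  MgCO3: 7.212 × 0.5251 = 3.787 t
  lithium carbonate: 13.11 × 0.5940 = 7.787 t
  strontianite: 20.38 × 0.2994 = 6.102 t
Total LOI = 64.17 t
Glass = batch − LOI = 205.4 − 64.17 = 141.2 t

LOI loss = 64.17 t; glass = 141.2 t; yield = 68.76%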